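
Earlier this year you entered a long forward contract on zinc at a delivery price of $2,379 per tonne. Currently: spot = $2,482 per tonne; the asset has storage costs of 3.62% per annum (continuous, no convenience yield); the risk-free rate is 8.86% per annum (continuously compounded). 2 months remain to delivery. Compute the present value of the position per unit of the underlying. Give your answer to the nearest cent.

$152.89 per tonne

Current fair forward for the remaining 2 months: F = S·e^((r + u)·T), (r + u) = 0.0886 + 0.0362 = 0.1248
F = 2482 · e^(0.1248 × 2/12) = 2482 × 1.02101783 = 2534.1663
Value of long forward = (F − K)·e^(−rT) = (2534.1663 − 2379) · e^(−0.0886·2/12)
= 155.1663 × 0.98534183 = 152.89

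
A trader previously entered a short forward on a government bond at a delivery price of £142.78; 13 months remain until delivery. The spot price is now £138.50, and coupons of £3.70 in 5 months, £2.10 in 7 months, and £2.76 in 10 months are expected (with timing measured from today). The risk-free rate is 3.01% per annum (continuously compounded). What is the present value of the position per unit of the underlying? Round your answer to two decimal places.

£8.11

PV(remaining coupons) I = 3.70·e^(−0.0301·5/12) + 2.10·e^(−0.0301·7/12) + 2.76·e^(−0.0301·10/12) = 8.4090
Current forward F = (S − I)·e^(rT) = (138.50 − 8.4090)·e^(0.0301·13/12) = 130.0910 × 1.033146 = 134.4030
Value (long) = (F − K)·e^(−rT) = (134.4030 − 142.78) × 0.967918 = -8.1082
Short position value = −(long value) = £8.11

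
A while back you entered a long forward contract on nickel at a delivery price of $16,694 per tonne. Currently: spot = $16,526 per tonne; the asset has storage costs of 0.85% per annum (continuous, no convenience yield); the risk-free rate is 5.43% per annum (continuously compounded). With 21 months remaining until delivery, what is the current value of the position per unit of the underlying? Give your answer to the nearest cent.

Current fair forward for the remaining 21 months: F = S·e^((r + u)·T), (r + u) = 0.0543 + 0.0085 = 0.0628
F = 16526 · e^(0.0628 × 21/12) = 16526 × 1.11616645 = 18445.7668
Value of long forward = (F − K)·e^(−rT) = (18445.7668 − 16694) · e^(−0.0543·21/12)
= 1751.7668 × 0.90935020 = 1592.97

$1592.97 per tonne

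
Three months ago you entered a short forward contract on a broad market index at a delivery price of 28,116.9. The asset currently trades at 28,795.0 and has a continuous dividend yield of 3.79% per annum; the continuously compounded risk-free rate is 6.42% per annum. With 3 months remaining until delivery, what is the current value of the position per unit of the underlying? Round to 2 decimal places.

-854.23

Current fair forward for the remaining 3 months: F = S·e^((r − q)·T), (r − q) = 0.0642 − 0.0379 = 0.0263
F = 28795.0 · e^(0.0263 × 3/12) = 28795.0 × 1.00659666 = 28984.9508
Value of long forward = (F − K)·e^(−rT) = (28984.9508 − 28116.9) · e^(−0.0642·3/12)
= 868.0508 × 0.98407811 = 854.23
Short position value = −(long value) = -854.23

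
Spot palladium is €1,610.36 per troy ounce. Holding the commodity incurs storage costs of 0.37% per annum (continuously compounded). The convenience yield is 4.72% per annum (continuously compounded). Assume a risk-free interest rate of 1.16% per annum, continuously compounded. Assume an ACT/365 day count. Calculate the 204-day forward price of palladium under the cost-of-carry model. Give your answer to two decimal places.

Net carry = r + u − y = 0.0116 + 0.0037 − 0.0472 = -0.0319
F = S·e^((r+u−y)T) = 1610.36 · e^(-0.0319 × 204/365) = 1610.36 · e^-0.01782904
= 1610.36 × 0.98232896 = €1,581.90 per troy ounce

€1,581.90 per troy ounce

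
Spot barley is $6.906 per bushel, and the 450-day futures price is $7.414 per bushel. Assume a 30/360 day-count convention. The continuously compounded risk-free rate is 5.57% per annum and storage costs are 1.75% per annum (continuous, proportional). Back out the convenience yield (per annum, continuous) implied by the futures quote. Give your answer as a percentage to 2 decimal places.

F = S·e^((r+u−y)T) ⇒ (r+u−y) = ln(F/S)/T
ln(7.414/6.906) = 0.070980; /T ⇒ 0.056784
y = r + u − ln(F/S)/T = 0.0557 + 0.0175 − 0.056784 = 0.016416
y = 1.64%

1.64%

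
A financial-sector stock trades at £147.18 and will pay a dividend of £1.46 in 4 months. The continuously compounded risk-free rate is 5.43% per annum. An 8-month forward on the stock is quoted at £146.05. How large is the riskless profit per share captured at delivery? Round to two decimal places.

PV(dividends) I = 1.46·e^(−0.0543·4/12) = 1.4338
Fair forward F* = (S − I)·e^(rT) = (147.18 − 1.4338)·e^0.036200 = 145.7462 × 1.036863 = 151.1188
Market £146.05 < fair 151.1188: forward underpriced → reverse cash-and-carry (short the stock, invest proceeds at r, pay the dividends, go long the forward).
Profit at T = |F_mkt − F*| = |146.05 − 151.1188| = £5.07 per share

£5.07 per share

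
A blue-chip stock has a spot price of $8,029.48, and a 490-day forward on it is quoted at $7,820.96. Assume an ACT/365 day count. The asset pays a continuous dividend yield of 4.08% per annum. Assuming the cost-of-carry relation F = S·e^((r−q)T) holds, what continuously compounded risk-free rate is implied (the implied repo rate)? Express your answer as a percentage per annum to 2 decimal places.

2.12%

From F = S·e^((r−q)T): (r − q) = ln(F/S)/T
ln(7820.96/8029.48) = ln(0.974031) = -0.026312
(r − q) = -0.026312 / (490/365) = -0.019600
r = ln(F/S)/T + q = -0.019600 + 0.0408 = 0.021200
r = 2.12%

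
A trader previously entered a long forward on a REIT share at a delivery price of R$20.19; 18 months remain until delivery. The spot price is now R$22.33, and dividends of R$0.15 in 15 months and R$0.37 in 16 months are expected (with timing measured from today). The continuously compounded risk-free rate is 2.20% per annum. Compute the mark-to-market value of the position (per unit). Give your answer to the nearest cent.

PV(remaining dividends) I = 0.15·e^(−0.0220·15/12) + 0.37·e^(−0.0220·16/12) = 0.5052
Current forward F = (S − I)·e^(rT) = (22.33 − 0.5052)·e^(0.0220·18/12) = 21.8248 × 1.033551 = 22.5570
Value (long) = (F − K)·e^(−rT) = (22.5570 − 20.19) × 0.967539 = 2.2902
Value = R$2.29

R$2.29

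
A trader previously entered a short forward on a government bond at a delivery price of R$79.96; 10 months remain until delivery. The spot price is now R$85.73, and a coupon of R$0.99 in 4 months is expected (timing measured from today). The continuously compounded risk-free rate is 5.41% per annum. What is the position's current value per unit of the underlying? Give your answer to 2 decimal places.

PV(remaining coupons) I = 0.99·e^(−0.0541·4/12) = 0.9723
Current forward F = (S − I)·e^(rT) = (85.73 − 0.9723)·e^(0.0541·10/12) = 84.7577 × 1.046115 = 88.6663
Value (long) = (F − K)·e^(−rT) = (88.6663 − 79.96) × 0.955918 = 8.3225
Short position value = −(long value) = -R$8.32

-R$8.32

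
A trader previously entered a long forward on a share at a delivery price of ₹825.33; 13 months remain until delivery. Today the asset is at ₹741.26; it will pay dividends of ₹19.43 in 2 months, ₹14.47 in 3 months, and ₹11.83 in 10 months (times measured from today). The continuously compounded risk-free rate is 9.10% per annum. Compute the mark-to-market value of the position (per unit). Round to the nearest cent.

-₹50.84

PV(remaining dividends) I = 19.43·e^(−0.0910·2/12) + 14.47·e^(−0.0910·3/12) + 11.83·e^(−0.0910·10/12) = 44.2481
Current forward F = (S − I)·e^(rT) = (741.26 − 44.2481)·e^(0.0910·13/12) = 697.0119 × 1.103606 = 769.2265
Value (long) = (F − K)·e^(−rT) = (769.2265 − 825.33) × 0.906120 = -50.8365
Value = -₹50.84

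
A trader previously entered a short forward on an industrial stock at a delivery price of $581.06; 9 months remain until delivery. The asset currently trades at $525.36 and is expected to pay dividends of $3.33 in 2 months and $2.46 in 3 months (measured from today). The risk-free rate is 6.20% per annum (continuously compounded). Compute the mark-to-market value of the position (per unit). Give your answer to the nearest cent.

$35.02

PV(remaining dividends) I = 3.33·e^(−0.0620·2/12) + 2.46·e^(−0.0620·3/12) = 5.7179
Current forward F = (S − I)·e^(rT) = (525.36 − 5.7179)·e^(0.0620·9/12) = 519.6421 × 1.047598 = 544.3760
Value (long) = (F − K)·e^(−rT) = (544.3760 − 581.06) × 0.954565 = -35.0173
Short position value = −(long value) = $35.02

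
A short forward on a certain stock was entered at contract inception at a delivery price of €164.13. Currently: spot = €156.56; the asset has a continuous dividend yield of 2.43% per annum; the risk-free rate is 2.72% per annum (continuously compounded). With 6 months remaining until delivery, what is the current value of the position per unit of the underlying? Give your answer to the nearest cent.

Current fair forward for the remaining 6 months: F = S·e^((r − q)·T), (r − q) = 0.0272 − 0.0243 = 0.0029
F = 156.56 · e^(0.0029 × 6/12) = 156.56 × 1.001451 = 156.7872
Value of long forward = (F − K)·e^(−rT) = (156.7872 − 164.13) · e^(−0.0272·6/12)
= -7.3428 × 0.986492 = -7.24
Short position value = −(long value) = €7.24

€7.24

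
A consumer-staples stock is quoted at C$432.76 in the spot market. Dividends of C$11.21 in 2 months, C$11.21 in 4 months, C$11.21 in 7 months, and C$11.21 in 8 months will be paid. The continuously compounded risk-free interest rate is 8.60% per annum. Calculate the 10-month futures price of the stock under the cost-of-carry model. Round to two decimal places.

C$418.51

PV(dividends) I = 11.21·e^(−0.0860·2/12) + 11.21·e^(−0.0860·4/12) + 11.21·e^(−0.0860·7/12) + 11.21·e^(−0.0860·8/12)
I = 11.0505 + 10.8932 + 10.6615 + 10.5854 = 43.1906
F = (S − I)·e^(rT) = (432.76 − 43.1906) · e^(0.0860·10/12)
= 389.5694 · e^0.071667 = 389.5694 × 1.074298 = C$418.51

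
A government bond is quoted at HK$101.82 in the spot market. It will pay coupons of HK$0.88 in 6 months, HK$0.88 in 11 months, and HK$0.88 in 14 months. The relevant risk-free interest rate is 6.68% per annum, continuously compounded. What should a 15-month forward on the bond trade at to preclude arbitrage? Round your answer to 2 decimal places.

PV(coupons) I = 0.88·e^(−0.0668·6/12) + 0.88·e^(−0.0668·11/12) + 0.88·e^(−0.0668·14/12)
I = 0.8511 + 0.8277 + 0.8140 = 2.4928
F = (S − I)·e^(rT) = (101.82 − 2.4928) · e^(0.0668·15/12)
= 99.3272 · e^0.083500 = 99.3272 × 1.087085 = HK$107.98

HK$107.98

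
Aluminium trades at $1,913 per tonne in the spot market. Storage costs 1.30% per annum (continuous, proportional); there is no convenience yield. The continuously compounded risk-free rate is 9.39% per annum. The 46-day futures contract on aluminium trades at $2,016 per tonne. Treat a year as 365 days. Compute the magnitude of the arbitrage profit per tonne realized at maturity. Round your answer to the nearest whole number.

Fair futures: F* = S·e^(carry·T), with carry = (r + u) = 0.0939 + 0.0130 = 0.1069
F* = 1913 · e^(0.1069 × 46/365) = 1913 · e^0.013472 = 1913 × 1.013563 = $1938.9460
Market $2016 > fair $1938.9460: forward overpriced → cash-and-carry (buy spot, short the forward).
At maturity, profit = |F_mkt − F*| = |2016 − 1938.9460| = $77 per tonne

$77 per tonne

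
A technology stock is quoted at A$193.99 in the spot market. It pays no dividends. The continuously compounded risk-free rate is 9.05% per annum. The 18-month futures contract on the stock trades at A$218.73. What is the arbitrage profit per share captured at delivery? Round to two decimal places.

Fair futures: F* = S·e^(carry·T), with carry = r = 0.0905
F* = 193.99 · e^(0.0905 × 18/12) = 193.99 · e^0.135750 = 193.99 × 1.145396 = A$222.1954
Market A$218.73 < fair A$222.1954: forward underpriced → reverse cash-and-carry (short spot, go long the forward).
At maturity, profit = |F_mkt − F*| = |218.73 − 222.1954| = A$3.47 per share

A$3.47 per share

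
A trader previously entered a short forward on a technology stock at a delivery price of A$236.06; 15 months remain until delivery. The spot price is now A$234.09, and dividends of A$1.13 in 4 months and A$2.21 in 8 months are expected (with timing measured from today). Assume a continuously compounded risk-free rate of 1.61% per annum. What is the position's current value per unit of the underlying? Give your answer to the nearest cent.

A$0.58

PV(remaining dividends) I = 1.13·e^(−0.0161·4/12) + 2.21·e^(−0.0161·8/12) = 3.3104
Current forward F = (S − I)·e^(rT) = (234.09 − 3.3104)·e^(0.0161·15/12) = 230.7796 × 1.020329 = 235.4711
Value (long) = (F − K)·e^(−rT) = (235.4711 − 236.06) × 0.980076 = -0.5772
Short position value = −(long value) = A$0.58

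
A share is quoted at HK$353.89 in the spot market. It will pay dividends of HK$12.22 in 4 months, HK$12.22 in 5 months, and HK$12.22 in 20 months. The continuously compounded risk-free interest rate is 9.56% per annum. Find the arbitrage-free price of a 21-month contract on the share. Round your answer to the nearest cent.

PV(dividends) I = 12.22·e^(−0.0956·4/12) + 12.22·e^(−0.0956·5/12) + 12.22·e^(−0.0956·20/12)
I = 11.8367 + 11.7428 + 10.4201 = 33.9996
F = (S − I)·e^(rT) = (353.89 − 33.9996) · e^(0.0956·21/12)
= 319.8904 · e^0.167300 = 319.8904 × 1.182109 = HK$378.15

HK$378.15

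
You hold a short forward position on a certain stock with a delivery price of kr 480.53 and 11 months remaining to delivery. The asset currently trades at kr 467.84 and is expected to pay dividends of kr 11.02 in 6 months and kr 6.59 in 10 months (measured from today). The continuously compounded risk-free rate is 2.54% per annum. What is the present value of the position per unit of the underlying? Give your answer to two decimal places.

kr 18.96

PV(remaining dividends) I = 11.02·e^(−0.0254·6/12) + 6.59·e^(−0.0254·10/12) = 17.3329
Current forward F = (S − I)·e^(rT) = (467.84 − 17.3329)·e^(0.0254·11/12) = 450.5071 × 1.023557 = 461.1197
Value (long) = (F − K)·e^(−rT) = (461.1197 − 480.53) × 0.976986 = -18.9636
Short position value = −(long value) = kr 18.96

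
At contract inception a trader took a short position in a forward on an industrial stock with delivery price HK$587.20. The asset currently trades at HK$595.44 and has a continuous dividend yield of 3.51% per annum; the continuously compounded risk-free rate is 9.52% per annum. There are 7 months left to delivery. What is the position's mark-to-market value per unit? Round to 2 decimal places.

-HK$27.89

Current fair forward for the remaining 7 months: F = S·e^((r − q)·T), (r − q) = 0.0952 − 0.0351 = 0.0601
F = 595.44 · e^(0.0601 × 7/12) = 595.44 × 1.035680 = 616.6853
Value of long forward = (F − K)·e^(−rT) = (616.6853 − 587.20) · e^(−0.0952·7/12)
= 29.4853 × 0.945980 = 27.89
Short position value = −(long value) = -HK$27.89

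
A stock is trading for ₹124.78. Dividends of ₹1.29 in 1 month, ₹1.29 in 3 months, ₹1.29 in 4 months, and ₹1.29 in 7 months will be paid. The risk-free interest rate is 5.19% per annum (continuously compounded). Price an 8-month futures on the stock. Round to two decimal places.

PV(dividends) I = 1.29·e^(−0.0519·1/12) + 1.29·e^(−0.0519·3/12) + 1.29·e^(−0.0519·4/12) + 1.29·e^(−0.0519·7/12)
I = 1.2844 + 1.2734 + 1.2679 + 1.2515 = 5.0772
F = (S − I)·e^(rT) = (124.78 − 5.0772) · e^(0.0519·8/12)
= 119.7028 · e^0.034600 = 119.7028 × 1.035206 = ₹123.92

₹123.92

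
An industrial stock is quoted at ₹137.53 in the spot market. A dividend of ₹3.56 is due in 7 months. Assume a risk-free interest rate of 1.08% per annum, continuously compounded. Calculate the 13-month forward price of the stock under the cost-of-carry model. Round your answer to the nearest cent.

PV(dividends) I = 3.56·e^(−0.0108·7/12)
I = 3.5376
F = (S − I)·e^(rT) = (137.53 − 3.5376) · e^(0.0108·13/12)
= 133.9924 · e^0.011700 = 133.9924 × 1.011769 = ₹135.57

₹135.57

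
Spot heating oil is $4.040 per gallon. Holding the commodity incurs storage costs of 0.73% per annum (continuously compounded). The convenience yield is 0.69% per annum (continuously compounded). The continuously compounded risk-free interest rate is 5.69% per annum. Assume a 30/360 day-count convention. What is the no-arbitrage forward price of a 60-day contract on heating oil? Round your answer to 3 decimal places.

$4.079 per gallon

Net carry = r + u − y = 0.0569 + 0.0073 − 0.0069 = 0.0573
F = S·e^((r+u−y)T) = 4.040 · e^(0.0573 × 60/360) = 4.040 · e^0.009550
= 4.040 × 1.009596 = $4.079 per gallon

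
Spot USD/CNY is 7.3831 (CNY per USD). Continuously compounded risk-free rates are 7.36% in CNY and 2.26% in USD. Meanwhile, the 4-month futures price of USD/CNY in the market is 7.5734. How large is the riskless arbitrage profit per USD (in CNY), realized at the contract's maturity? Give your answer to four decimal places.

Fair futures: F* = S·e^(carry·T), with carry = (r_CNY − r_USD) = 0.0736 − 0.0226 = 0.0510
F* = 7.3831 · e^(0.0510 × 4/12) = 7.3831 · e^0.017000 = 7.3831 × 1.017145 = 7.5097
Market 7.5734 > fair 7.5097: forward overpriced → cash-and-carry (buy spot, short the forward).
At maturity, profit = |F_mkt − F*| = |7.5734 − 7.5097| = 0.0637 per USD (in CNY)

0.0637 per USD (in CNY)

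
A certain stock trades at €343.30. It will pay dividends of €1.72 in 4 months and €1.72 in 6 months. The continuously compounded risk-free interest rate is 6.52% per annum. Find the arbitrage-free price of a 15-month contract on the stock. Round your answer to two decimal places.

PV(dividends) I = 1.72·e^(−0.0652·4/12) + 1.72·e^(−0.0652·6/12)
I = 1.6830 + 1.6648 = 3.3478
F = (S − I)·e^(rT) = (343.30 − 3.3478) · e^(0.0652·15/12)
= 339.9522 · e^0.081500 = 339.9522 × 1.084913 = €368.82

€368.82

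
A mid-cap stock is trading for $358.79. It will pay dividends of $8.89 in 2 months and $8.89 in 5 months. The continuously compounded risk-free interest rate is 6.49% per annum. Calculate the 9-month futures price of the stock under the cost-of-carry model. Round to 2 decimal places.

PV(dividends) I = 8.89·e^(−0.0649·2/12) + 8.89·e^(−0.0649·5/12)
I = 8.7944 + 8.6528 = 17.4472
F = (S − I)·e^(rT) = (358.79 − 17.4472) · e^(0.0649·9/12)
= 341.3428 · e^0.048675 = 341.3428 × 1.049879 = $358.37

$358.37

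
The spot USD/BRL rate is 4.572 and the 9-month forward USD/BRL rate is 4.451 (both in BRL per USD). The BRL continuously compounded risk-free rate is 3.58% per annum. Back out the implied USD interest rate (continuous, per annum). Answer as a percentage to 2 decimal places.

F = S·e^((r_BRL − r_USD)T) ⇒ r_USD = r_BRL − ln(F/S)/T
ln(4.451/4.572) = -0.026822; /(9/12) = -0.035763
r_USD = 0.0358 + 0.035763 = 0.071563
r_USD = 7.16%

7.16%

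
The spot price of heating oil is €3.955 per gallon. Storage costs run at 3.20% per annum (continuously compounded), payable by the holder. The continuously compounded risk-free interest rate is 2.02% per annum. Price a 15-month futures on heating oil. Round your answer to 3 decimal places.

€4.222 per gallon

Net carry = r + u − y = 0.0202 + 0.0320 − 0.0000 = 0.0522
F = S·e^((r+u−y)T) = 3.955 · e^(0.0522 × 15/12) = 3.955 · e^0.065250
= 3.955 × 1.067426 = €4.222 per gallon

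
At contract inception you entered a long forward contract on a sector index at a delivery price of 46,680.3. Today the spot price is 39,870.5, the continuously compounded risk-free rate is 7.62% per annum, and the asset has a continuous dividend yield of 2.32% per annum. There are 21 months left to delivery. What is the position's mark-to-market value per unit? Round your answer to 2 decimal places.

Current fair forward for the remaining 21 months: F = S·e^((r − q)·T), (r − q) = 0.0762 − 0.0232 = 0.0530
F = 39870.5 · e^(0.0530 × 21/12) = 39870.5 × 1.09718740 = 43745.4102
Value of long forward = (F − K)·e^(−rT) = (43745.4102 − 46680.3) · e^(−0.0762·21/12)
= -2934.8898 × 0.87515873 = -2568.49

-2568.49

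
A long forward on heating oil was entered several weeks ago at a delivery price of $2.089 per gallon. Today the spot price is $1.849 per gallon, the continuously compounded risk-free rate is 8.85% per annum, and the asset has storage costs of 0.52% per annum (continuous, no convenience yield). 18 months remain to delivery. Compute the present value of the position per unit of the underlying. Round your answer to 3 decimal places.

$0.034 per gallon

Current fair forward for the remaining 18 months: F = S·e^((r + u)·T), (r + u) = 0.0885 + 0.0052 = 0.0937
F = 1.849 · e^(0.0937 × 18/12) = 1.849 × 1.150907 = 2.1280
Value of long forward = (F − K)·e^(−rT) = (2.1280 − 2.089) · e^(−0.0885·18/12)
= 0.0390 × 0.875684 = 0.034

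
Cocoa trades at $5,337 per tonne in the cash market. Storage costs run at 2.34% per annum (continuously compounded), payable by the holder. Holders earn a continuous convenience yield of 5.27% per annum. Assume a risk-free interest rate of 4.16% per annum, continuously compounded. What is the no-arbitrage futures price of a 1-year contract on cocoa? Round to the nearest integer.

$5,403 per tonne

Net carry = r + u − y = 0.0416 + 0.0234 − 0.0527 = 0.0123
F = S·e^((r+u−y)T) = 5337 · e^(0.0123 × 1) = 5337 · e^0.012300
= 5337 × 1.012376 = $5,403 per tonne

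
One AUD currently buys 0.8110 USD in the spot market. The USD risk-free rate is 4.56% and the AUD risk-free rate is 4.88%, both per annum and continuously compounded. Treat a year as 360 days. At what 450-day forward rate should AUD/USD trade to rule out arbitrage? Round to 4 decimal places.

F = S·e^((r_USD − r_AUD)T) = 0.8110 · e^((0.0456 − 0.0488) × 450/360)
= 0.8110 · e^-0.004000 = 0.8110 × 0.996008
F = 0.8078 USD per AUD

0.8078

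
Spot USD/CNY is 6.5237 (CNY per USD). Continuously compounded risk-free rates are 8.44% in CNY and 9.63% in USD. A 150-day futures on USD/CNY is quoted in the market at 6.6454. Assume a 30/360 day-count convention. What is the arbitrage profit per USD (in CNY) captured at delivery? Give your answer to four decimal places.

Fair futures: F* = S·e^(carry·T), with carry = (r_CNY − r_USD) = 0.0844 − 0.0963 = -0.0119
F* = 6.5237 · e^(-0.0119 × 150/360) = 6.5237 · e^-0.004958 = 6.5237 × 0.995054 = 6.4914
Market 6.6454 > fair 6.4914: forward overpriced → cash-and-carry (buy spot, short the forward).
At maturity, profit = |F_mkt − F*| = |6.6454 − 6.4914| = 0.1540 per USD (in CNY)

0.1540 per USD (in CNY)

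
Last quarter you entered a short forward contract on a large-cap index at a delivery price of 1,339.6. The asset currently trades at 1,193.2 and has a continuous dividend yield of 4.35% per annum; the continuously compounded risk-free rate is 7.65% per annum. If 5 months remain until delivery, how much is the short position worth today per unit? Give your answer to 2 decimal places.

125.81

Current fair forward for the remaining 5 months: F = S·e^((r − q)·T), (r − q) = 0.0765 − 0.0435 = 0.0330
F = 1193.2 · e^(0.0330 × 5/12) = 1193.2 × 1.01384497 = 1209.7198
Value of long forward = (F − K)·e^(−rT) = (1209.7198 − 1339.6) · e^(−0.0765·5/12)
= -129.8802 × 0.96862765 = -125.81
Short position value = −(long value) = 125.81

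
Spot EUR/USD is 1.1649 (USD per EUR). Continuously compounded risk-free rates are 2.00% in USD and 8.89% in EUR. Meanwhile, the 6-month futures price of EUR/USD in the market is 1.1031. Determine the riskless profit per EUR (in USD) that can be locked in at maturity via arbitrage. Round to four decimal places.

Fair futures: F* = S·e^(carry·T), with carry = (r_USD − r_EUR) = 0.0200 − 0.0889 = -0.0689
F* = 1.1649 · e^(-0.0689 × 6/12) = 1.1649 · e^-0.034450 = 1.1649 × 0.966137 = 1.1255
Market 1.1031 < fair 1.1255: forward underpriced → reverse cash-and-carry (short spot, go long the forward).
At maturity, profit = |F_mkt − F*| = |1.1031 − 1.1255| = 0.0224 per EUR (in USD)

0.0224 per EUR (in USD)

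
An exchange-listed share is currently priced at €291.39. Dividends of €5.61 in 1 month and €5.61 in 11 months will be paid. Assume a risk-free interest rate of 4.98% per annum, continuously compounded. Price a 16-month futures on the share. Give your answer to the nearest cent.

PV(dividends) I = 5.61·e^(−0.0498·1/12) + 5.61·e^(−0.0498·11/12)
I = 5.5868 + 5.3597 = 10.9465
F = (S − I)·e^(rT) = (291.39 − 10.9465) · e^(0.0498·16/12)
= 280.4435 · e^0.066400 = 280.4435 × 1.068654 = €299.70

€299.70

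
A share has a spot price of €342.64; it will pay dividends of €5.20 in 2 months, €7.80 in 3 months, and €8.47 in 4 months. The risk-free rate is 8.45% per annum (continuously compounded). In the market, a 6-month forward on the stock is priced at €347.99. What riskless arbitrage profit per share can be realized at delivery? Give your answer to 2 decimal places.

€12.47 per share

PV(dividends) I = 5.20·e^(−0.0845·2/12) + 7.80·e^(−0.0845·3/12) + 8.47·e^(−0.0845·4/12) = 20.9990
Fair forward F* = (S − I)·e^(rT) = (342.64 − 20.9990)·e^0.042250 = 321.6410 × 1.043155 = 335.5214
Market €347.99 > fair 335.5214: forward overpriced → cash-and-carry (borrow at r, buy the stock and collect the dividends, short the forward).
Profit at T = |F_mkt − F*| = |347.99 − 335.5214| = €12.47 per share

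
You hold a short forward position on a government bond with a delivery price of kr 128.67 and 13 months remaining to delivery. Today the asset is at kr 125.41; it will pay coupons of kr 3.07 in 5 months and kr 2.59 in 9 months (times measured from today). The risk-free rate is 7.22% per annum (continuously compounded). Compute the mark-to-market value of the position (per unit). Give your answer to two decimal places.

-kr 0.99

PV(remaining coupons) I = 3.07·e^(−0.0722·5/12) + 2.59·e^(−0.0722·9/12) = 5.4325
Current forward F = (S − I)·e^(rT) = (125.41 − 5.4325)·e^(0.0722·13/12) = 119.9775 × 1.081357 = 129.7385
Value (long) = (F − K)·e^(−rT) = (129.7385 − 128.67) × 0.924764 = 0.9881
Short position value = −(long value) = -kr 0.99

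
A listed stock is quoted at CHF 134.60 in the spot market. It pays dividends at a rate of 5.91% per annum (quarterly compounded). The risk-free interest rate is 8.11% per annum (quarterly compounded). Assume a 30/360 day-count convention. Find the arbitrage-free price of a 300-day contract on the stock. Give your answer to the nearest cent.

F = S · (1+r/4)^(4T) / (1+q/4)^(4T)
= 134.60 × 1.069196 / 1.050105 = 134.60 × 1.018180
F = CHF 137.05

CHF 137.05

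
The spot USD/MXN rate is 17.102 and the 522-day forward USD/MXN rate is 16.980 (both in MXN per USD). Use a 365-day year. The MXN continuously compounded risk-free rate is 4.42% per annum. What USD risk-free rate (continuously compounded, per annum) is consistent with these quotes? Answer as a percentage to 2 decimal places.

F = S·e^((r_MXN − r_USD)T) ⇒ r_USD = r_MXN − ln(F/S)/T
ln(16.980/17.102) = -0.007159; /(522/365) = -0.005006
r_USD = 0.0442 + 0.005006 = 0.049206
r_USD = 4.92%

4.92%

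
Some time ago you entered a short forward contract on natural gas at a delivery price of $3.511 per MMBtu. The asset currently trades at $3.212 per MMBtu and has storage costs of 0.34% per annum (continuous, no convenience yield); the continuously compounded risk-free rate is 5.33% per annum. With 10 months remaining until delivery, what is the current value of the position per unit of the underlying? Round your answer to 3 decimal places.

$0.137 per MMBtu

Current fair forward for the remaining 10 months: F = S·e^((r + u)·T), (r + u) = 0.0533 + 0.0034 = 0.0567
F = 3.212 · e^(0.0567 × 10/12) = 3.212 × 1.048384 = 3.3674
Value of long forward = (F − K)·e^(−rT) = (3.3674 − 3.511) · e^(−0.0533·10/12)
= -0.1436 × 0.956555 = -0.137
Short position value = −(long value) = $0.137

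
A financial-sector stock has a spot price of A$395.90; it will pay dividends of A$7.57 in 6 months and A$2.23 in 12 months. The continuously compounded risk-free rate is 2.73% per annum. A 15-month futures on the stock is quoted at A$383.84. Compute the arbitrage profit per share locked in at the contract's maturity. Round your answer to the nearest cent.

A$15.83 per share

PV(dividends) I = 7.57·e^(−0.0273·6/12) + 2.23·e^(−0.0273·12/12) = 9.6373
Fair futures F* = (S − I)·e^(rT) = (395.90 − 9.6373)·e^0.034125 = 386.2627 × 1.034714 = 399.6714
Market A$383.84 < fair 399.6714: forward underpriced → reverse cash-and-carry (short the stock, invest proceeds at r, pay the dividends, go long the forward).
Profit at T = |F_mkt − F*| = |383.84 − 399.6714| = A$15.83 per share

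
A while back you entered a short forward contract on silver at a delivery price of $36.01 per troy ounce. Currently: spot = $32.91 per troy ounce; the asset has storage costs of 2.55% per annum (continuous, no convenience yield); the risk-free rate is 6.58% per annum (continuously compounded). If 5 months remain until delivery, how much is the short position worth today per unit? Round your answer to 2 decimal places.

Current fair forward for the remaining 5 months: F = S·e^((r + u)·T), (r + u) = 0.0658 + 0.0255 = 0.0913
F = 32.91 · e^(0.0913 × 5/12) = 32.91 × 1.038775 = 34.1861
Value of long forward = (F − K)·e^(−rT) = (34.1861 − 36.01) · e^(−0.0658·5/12)
= -1.8239 × 0.972956 = -1.77
Short position value = −(long value) = $1.77

$1.77 per troy ounce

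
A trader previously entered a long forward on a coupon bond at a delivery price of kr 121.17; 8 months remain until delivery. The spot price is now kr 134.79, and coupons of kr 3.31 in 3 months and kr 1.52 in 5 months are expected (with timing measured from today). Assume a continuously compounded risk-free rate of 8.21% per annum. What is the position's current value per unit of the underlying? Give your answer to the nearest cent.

PV(remaining coupons) I = 3.31·e^(−0.0821·3/12) + 1.52·e^(−0.0821·5/12) = 4.7116
Current forward F = (S − I)·e^(rT) = (134.79 − 4.7116)·e^(0.0821·8/12) = 130.0784 × 1.056259 = 137.3965
Value (long) = (F − K)·e^(−rT) = (137.3965 − 121.17) × 0.946738 = 15.3622
Value = kr 15.36

kr 15.36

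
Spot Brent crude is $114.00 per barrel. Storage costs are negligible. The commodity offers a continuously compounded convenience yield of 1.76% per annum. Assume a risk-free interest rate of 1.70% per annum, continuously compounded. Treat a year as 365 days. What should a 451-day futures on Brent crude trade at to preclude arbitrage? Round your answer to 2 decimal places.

Net carry = r + u − y = 0.0170 + 0.0000 − 0.0176 = -0.0006
F = S·e^((r+u−y)T) = 114.00 · e^(-0.0006 × 451/365) = 114.00 · e^-0.000741
= 114.00 × 0.999259 = $113.92 per barrel

$113.92 per barrel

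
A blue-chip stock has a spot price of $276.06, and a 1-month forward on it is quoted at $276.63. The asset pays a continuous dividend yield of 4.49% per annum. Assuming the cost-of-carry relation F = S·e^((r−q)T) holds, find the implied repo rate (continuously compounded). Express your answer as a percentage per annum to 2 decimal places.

From F = S·e^((r−q)T): (r − q) = ln(F/S)/T
ln(276.63/276.06) = ln(1.002065) = 0.002063
(r − q) = 0.002063 / (1/12) = 0.024756
r = ln(F/S)/T + q = 0.024756 + 0.0449 = 0.069656
r = 6.97%

6.97%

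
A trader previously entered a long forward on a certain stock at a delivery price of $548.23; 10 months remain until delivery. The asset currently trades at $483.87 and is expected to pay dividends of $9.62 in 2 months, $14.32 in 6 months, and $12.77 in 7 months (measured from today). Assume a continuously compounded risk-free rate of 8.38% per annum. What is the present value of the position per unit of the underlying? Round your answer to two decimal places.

-$62.76

PV(remaining dividends) I = 9.62·e^(−0.0838·2/12) + 14.32·e^(−0.0838·6/12) + 12.77·e^(−0.0838·7/12) = 35.3797
Current forward F = (S − I)·e^(rT) = (483.87 − 35.3797)·e^(0.0838·10/12) = 448.4903 × 1.072329 = 480.9292
Value (long) = (F − K)·e^(−rT) = (480.9292 − 548.23) × 0.932549 = -62.7613
Value = -$62.76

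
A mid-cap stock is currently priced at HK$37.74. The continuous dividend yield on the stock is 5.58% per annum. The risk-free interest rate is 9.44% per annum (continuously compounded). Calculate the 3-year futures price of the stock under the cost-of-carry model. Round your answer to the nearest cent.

HK$42.37

F = S·e^((r − q)T) = 37.74 · e^((0.0944 − 0.0558) × 3)
= 37.74 · e^0.115800 = 37.74 × 1.122771
F = HK$42.37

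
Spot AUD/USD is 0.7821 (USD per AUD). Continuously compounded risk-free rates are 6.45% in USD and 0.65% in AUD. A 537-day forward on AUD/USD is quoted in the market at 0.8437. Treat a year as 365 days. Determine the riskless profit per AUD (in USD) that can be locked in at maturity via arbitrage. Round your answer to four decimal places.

Fair forward: F* = S·e^(carry·T), with carry = (r_USD − r_AUD) = 0.0645 − 0.0065 = 0.0580
F* = 0.7821 · e^(0.0580 × 537/365) = 0.7821 · e^0.085332 = 0.7821 × 1.089079 = 0.8518
Market 0.8437 < fair 0.8518: forward underpriced → reverse cash-and-carry (short spot, go long the forward).
At maturity, profit = |F_mkt − F*| = |0.8437 − 0.8518| = 0.0081 per AUD (in USD)

0.0081 per AUD (in USD)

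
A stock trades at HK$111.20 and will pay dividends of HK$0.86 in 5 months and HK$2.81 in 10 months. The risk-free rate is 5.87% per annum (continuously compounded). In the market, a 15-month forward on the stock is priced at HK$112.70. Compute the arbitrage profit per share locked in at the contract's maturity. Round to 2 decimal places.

PV(dividends) I = 0.86·e^(−0.0587·5/12) + 2.81·e^(−0.0587·10/12) = 3.5151
Fair forward F* = (S − I)·e^(rT) = (111.20 − 3.5151)·e^0.073375 = 107.6849 × 1.076134 = 115.8834
Market HK$112.70 < fair 115.8834: forward underpriced → reverse cash-and-carry (short the stock, invest proceeds at r, pay the dividends, go long the forward).
Profit at T = |F_mkt − F*| = |112.70 − 115.8834| = HK$3.18 per share

HK$3.18 per share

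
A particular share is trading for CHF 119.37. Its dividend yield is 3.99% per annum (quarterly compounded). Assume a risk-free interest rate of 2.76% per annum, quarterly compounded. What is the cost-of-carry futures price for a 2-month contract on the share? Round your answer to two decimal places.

F = S · (1+r/4)^(4T) / (1+q/4)^(4T)
= 119.37 × 1.004595 / 1.006639 = 119.37 × 0.997969
F = CHF 119.13

CHF 119.13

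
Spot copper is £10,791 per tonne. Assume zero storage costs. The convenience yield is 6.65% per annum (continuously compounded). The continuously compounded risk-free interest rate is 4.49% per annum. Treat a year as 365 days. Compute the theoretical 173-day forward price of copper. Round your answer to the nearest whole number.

£10,681 per tonne

Net carry = r + u − y = 0.0449 + 0.0000 − 0.0665 = -0.0216
F = S·e^((r+u−y)T) = 10791 · e^(-0.0216 × 173/365) = 10791 · e^-0.010238
= 10791 × 0.989814 = £10,681 per tonne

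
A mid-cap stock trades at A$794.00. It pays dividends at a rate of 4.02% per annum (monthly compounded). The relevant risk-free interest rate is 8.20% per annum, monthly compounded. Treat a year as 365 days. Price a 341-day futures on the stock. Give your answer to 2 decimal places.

A$825.46

F = S · (1+r/12)^(12T) / (1+q/12)^(12T)
= 794.00 × 1.079338 / 1.038206 = 794.00 × 1.039618
F = A$825.46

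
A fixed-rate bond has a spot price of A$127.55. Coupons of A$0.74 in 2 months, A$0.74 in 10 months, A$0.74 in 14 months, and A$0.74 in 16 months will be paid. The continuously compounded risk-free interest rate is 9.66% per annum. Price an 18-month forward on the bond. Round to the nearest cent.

PV(coupons) I = 0.74·e^(−0.0966·2/12) + 0.74·e^(−0.0966·10/12) + 0.74·e^(−0.0966·14/12) + 0.74·e^(−0.0966·16/12)
I = 0.7282 + 0.6828 + 0.6611 + 0.6506 = 2.7227
F = (S − I)·e^(rT) = (127.55 − 2.7227) · e^(0.0966·18/12)
= 124.8273 · e^0.144900 = 124.8273 × 1.155924 = A$144.29

A$144.29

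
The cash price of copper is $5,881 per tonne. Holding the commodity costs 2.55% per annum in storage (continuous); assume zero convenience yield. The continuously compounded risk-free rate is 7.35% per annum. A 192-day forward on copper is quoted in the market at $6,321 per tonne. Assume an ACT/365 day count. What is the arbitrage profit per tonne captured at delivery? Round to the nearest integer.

$126 per tonne

Fair forward: F* = S·e^(carry·T), with carry = (r + u) = 0.0735 + 0.0255 = 0.0990
F* = 5881 · e^(0.0990 × 192/365) = 5881 · e^0.052077 = 5881 × 1.053457 = $6195.3806
Market $6321 > fair $6195.3806: forward overpriced → cash-and-carry (buy spot, short the forward).
At maturity, profit = |F_mkt − F*| = |6321 − 6195.3806| = $126 per tonne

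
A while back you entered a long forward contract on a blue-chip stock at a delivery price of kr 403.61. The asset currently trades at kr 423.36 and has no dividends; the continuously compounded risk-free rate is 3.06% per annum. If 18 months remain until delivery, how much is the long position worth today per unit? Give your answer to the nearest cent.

kr 37.86

Current fair forward for the remaining 18 months: F = S·e^(r·T), r = 0.0306
F = 423.36 · e^(0.0306 × 18/12) = 423.36 × 1.046970 = 443.2452
Value of long forward = (F − K)·e^(−rT) = (443.2452 − 403.61) · e^(−0.0306·18/12)
= 39.6352 × 0.955137 = 37.86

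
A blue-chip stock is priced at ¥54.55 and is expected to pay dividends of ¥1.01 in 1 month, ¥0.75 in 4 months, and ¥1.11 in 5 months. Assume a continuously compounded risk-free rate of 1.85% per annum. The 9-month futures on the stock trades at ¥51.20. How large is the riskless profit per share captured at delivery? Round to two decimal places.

¥1.22 per share

PV(dividends) I = 1.01·e^(−0.0185·1/12) + 0.75·e^(−0.0185·4/12) + 1.11·e^(−0.0185·5/12) = 2.8553
Fair futures F* = (S − I)·e^(rT) = (54.55 − 2.8553)·e^0.013875 = 51.6947 × 1.013972 = 52.4170
Market ¥51.20 < fair 52.4170: forward underpriced → reverse cash-and-carry (short the stock, invest proceeds at r, pay the dividends, go long the forward).
Profit at T = |F_mkt − F*| = |51.20 − 52.4170| = ¥1.22 per share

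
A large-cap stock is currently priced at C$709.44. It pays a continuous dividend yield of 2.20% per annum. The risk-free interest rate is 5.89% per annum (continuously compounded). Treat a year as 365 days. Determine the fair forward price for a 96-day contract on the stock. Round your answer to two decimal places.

C$716.36

F = S·e^((r − q)T) = 709.44 · e^((0.0589 − 0.0220) × 96/365)
= 709.44 · e^0.009705 = 709.44 × 1.009752
F = C$716.36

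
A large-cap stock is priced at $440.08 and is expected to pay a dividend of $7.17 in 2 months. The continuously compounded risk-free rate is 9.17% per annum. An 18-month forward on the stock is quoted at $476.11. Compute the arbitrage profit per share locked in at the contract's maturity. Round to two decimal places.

$20.76 per share

PV(dividends) I = 7.17·e^(−0.0917·2/12) = 7.0613
Fair forward F* = (S − I)·e^(rT) = (440.08 − 7.0613)·e^0.137550 = 433.0187 × 1.147459 = 496.8712
Market $476.11 < fair 496.8712: forward underpriced → reverse cash-and-carry (short the stock, invest proceeds at r, pay the dividends, go long the forward).
Profit at T = |F_mkt − F*| = |476.11 − 496.8712| = $20.76 per share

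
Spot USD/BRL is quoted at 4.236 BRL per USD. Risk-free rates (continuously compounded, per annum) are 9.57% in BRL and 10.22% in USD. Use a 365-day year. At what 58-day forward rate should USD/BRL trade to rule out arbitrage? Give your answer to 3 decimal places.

4.232

F = S·e^((r_BRL − r_USD)T) = 4.236 · e^((0.0957 − 0.1022) × 58/365)
= 4.236 · e^-0.001033 = 4.236 × 0.998968
F = 4.232 BRL per USD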